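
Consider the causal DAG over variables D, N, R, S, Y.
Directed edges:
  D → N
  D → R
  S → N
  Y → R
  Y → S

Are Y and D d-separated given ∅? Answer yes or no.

Yes — Y ⊥ D | ∅.

Bayes-Ball from Y | ∅ reaches {N,R,S}.
D ∉ reach(Y|∅) ⇒ Y ⊥ D | ∅.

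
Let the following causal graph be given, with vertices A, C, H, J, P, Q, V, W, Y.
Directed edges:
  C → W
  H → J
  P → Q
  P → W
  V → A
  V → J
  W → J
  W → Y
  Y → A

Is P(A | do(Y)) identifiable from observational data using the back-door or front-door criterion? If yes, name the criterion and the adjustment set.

desc(Y)\{Y}={A}; candidates ⊆ {C,H,J,P,Q,V,W}.
∅: Y⊥A given ∅ in G with Y→· removed — back-door holds.
P(A|do(Y)) = P(A|Y) — no adjustment needed.

P(A|do(Y)): backdoor, adjust for ∅.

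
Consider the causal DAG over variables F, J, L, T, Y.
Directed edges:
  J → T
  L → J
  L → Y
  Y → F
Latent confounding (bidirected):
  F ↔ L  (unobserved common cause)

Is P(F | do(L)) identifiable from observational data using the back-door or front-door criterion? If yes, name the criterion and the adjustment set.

desc(L)\{L}={F,J,T,Y}; candidates ⊆ {—}.
L↔F: latent back-door arc(s) into L.
size 0: {}; under {} L still reaches {F} ∋ F.
L↔F cannot be blocked by any observed set — no back-door set.
{Y}: (i) intercepts every directed L→F path; (ii) no back-door L→{Y}; (iii) {L} blocks every back-door {Y}→F. Front-door holds.
P(F|do(L)) = Σ_{Y} P(Y|L) Σ_{L'} P(F|Y,L')P(L').

P(F|do(L)): frontdoor, adjust for {Y}.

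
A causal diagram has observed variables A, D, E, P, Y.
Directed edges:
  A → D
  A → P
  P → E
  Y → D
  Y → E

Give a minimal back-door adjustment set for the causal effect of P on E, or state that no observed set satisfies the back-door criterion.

desc(P)\{P}={E}; candidates ⊆ {A,D,Y}.
∅: P⊥E given ∅ in G with P→· removed — back-door holds.

P→E: minimal back-door set ∅.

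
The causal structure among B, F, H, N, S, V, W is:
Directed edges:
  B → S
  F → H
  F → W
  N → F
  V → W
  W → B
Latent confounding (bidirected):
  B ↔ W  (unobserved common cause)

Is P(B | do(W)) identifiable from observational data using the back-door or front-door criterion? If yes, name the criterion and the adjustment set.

P(B|do(W)): not identifiable (no BD/FD set).

desc(W)\{W}={B,S}; candidates ⊆ {F,H,N,V}.
W↔B: latent back-door arc(s) into W.
size 0: {}; under {} W still reaches {B,F,H,N,S,V} ∋ B.
size 1: {F}, {H}, {N} …(+1); under {F} W still reaches {B,S,V} ∋ B.
size 2: {F,H}, {F,N}, {F,V} …(+3); under {F,H} W still reaches {B,S,V} ∋ B.
W↔B cannot be blocked by any observed set — no back-door set.
No mediator lies on a directed W→…→B path.
Neither criterion identifies P(B|do(W)) in this graph.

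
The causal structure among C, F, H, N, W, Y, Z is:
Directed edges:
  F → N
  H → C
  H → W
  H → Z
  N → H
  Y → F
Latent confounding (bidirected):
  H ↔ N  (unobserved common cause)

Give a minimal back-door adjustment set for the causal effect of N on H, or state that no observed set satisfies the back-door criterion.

N→H: no observed back-door set.

desc(N)\{N}={C,H,W,Z}; candidates ⊆ {F,Y}.
N↔H: latent back-door arc(s) into N.
size 0: {}; under {} N still reaches {C,F,H,W,Y,Z} ∋ H.
size 1: {F}, {Y}; under {F} N still reaches {C,H,W,Z} ∋ H.
size 2: {F,Y}; under {F,Y} N still reaches {C,H,W,Z} ∋ H.
N↔H cannot be blocked by any observed set — no back-door set.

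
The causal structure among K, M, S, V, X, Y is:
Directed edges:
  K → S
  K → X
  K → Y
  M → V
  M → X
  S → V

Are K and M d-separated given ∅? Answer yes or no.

Bayes-Ball from K | ∅ reaches {S,V,X,Y}.
M ∉ reach(K|∅) ⇒ K ⊥ M | ∅.

Yes — K ⊥ M | ∅.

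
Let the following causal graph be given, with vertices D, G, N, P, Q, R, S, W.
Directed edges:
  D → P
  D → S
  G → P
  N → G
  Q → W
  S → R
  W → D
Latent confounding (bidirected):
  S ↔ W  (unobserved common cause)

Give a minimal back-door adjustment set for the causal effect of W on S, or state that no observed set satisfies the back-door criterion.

desc(W)\{W}={D,P,R,S}; candidates ⊆ {G,N,Q}.
W↔S: latent back-door arc(s) into W.
size 0: {}; under {} W still reaches {Q,R,S} ∋ S.
size 1: {G}, {N}, {Q}; under {G} W still reaches {Q,R,S} ∋ S.
size 2: {G,N}, {G,Q}, {N,Q}; under {G,N} W still reaches {Q,R,S} ∋ S.
W↔S cannot be blocked by any observed set — no back-door set.

W→S: no observed back-door set.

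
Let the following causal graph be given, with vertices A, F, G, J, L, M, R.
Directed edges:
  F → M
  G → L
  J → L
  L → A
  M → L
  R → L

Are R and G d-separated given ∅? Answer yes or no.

Yes — R ⊥ G | ∅.

Bayes-Ball from R | ∅ reaches {A,L}.
G ∉ reach(R|∅) ⇒ R ⊥ G | ∅.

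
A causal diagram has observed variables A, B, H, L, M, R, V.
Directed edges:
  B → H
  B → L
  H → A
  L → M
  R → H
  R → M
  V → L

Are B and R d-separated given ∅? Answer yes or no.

Yes — B ⊥ R | ∅.

Bayes-Ball from B | ∅ reaches {A,H,L,M}.
R ∉ reach(B|∅) ⇒ B ⊥ R | ∅.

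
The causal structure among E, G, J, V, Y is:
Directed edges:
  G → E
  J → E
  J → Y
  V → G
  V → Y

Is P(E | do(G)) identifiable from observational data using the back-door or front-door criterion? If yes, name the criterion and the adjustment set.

P(E|do(G)): backdoor, adjust for ∅.

desc(G)\{G}={E}; candidates ⊆ {J,V,Y}.
∅: G⊥E given ∅ in G with G→· removed — back-door holds.
P(E|do(G)) = P(E|G) — no adjustment needed.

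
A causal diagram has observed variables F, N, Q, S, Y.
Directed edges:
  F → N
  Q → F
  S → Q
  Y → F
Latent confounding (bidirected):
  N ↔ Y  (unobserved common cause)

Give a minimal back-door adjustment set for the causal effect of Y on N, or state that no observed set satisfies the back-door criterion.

Y→N: no observed back-door set.

desc(Y)\{Y}={F,N}; candidates ⊆ {Q,S}.
Y↔N: latent back-door arc(s) into Y.
size 0: {}; under {} Y still reaches {N} ∋ N.
size 1: {Q}, {S}; under {Q} Y still reaches {N} ∋ N.
size 2: {Q,S}; under {Q,S} Y still reaches {N} ∋ N.
Y↔N cannot be blocked by any observed set — no back-door set.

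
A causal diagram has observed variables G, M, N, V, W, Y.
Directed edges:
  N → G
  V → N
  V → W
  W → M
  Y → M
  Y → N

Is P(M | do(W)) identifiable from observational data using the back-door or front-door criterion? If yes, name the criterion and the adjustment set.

desc(W)\{W}={M}; candidates ⊆ {G,N,V,Y}.
∅: W⊥M given ∅ in G with W→· removed — back-door holds.
P(M|do(W)) = P(M|W) — no adjustment needed.

P(M|do(W)): backdoor, adjust for ∅.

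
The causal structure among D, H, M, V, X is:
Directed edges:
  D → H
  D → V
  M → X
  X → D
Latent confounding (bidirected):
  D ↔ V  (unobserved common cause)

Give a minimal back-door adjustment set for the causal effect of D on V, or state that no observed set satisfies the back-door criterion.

desc(D)\{D}={H,V}; candidates ⊆ {M,X}.
D↔V: latent back-door arc(s) into D.
size 0: {}; under {} D still reaches {M,V,X} ∋ V.
size 1: {M}, {X}; under {M} D still reaches {V,X} ∋ V.
size 2: {M,X}; under {M,X} D still reaches {V} ∋ V.
D↔V cannot be blocked by any observed set — no back-door set.

D→V: no observed back-door set.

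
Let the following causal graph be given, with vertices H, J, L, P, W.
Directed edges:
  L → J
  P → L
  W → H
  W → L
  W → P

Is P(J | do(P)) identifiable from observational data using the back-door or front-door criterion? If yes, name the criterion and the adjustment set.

desc(P)\{P}={J,L}; candidates ⊆ {H,W}.
size 0: {}; under {} P still reaches {H,J,L,W} ∋ J.
{W}: P⊥J given {W} in G with P→· removed — back-door holds.
P(J|do(P)) = Σ_{W} P(J|P,W)·P(W).

P(J|do(P)): backdoor, adjust for {W}.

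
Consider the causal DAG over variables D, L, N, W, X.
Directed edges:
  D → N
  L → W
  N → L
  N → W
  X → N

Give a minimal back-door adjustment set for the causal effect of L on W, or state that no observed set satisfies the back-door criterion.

desc(L)\{L}={W}; candidates ⊆ {D,N,X}.
size 0: {}; under {} L still reaches {D,N,W,X} ∋ W.
{N}: L⊥W given {N} in G with L→· removed — back-door holds.

L→W: minimal back-door set {N}.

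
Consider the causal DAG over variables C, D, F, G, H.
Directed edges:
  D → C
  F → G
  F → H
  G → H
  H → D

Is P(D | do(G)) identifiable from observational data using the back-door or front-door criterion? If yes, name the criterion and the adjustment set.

desc(G)\{G}={C,D,H}; candidates ⊆ {F}.
size 0: {}; under {} G still reaches {C,D,F,H} ∋ D.
{F}: G⊥D given {F} in G with G→· removed — back-door holds.
P(D|do(G)) = Σ_{F} P(D|G,F)·P(F).

P(D|do(G)): backdoor, adjust for {F}.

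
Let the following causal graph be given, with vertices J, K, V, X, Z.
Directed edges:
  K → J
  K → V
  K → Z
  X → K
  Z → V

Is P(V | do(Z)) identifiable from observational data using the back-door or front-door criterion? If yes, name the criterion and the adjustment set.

desc(Z)\{Z}={V}; candidates ⊆ {J,K,X}.
size 0: {}; under {} Z still reaches {J,K,V,X} ∋ V.
{K}: Z⊥V given {K} in G with Z→· removed — back-door holds.
P(V|do(Z)) = Σ_{K} P(V|Z,K)·P(K).

P(V|do(Z)): backdoor, adjust for {K}.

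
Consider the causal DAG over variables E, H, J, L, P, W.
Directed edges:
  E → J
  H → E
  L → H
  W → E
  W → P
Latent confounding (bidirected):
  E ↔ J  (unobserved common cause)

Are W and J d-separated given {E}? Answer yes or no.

Bayes-Ball from W | {E} reaches {H,J,L,P}.
J ∈ reach(W|{E}) ⇒ W ⊥̸ J | {E}.

No — W and J are d-connected given {E}.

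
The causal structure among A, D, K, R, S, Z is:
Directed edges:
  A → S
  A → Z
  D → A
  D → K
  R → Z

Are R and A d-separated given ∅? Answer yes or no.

Yes — R ⊥ A | ∅.

Bayes-Ball from R | ∅ reaches {Z}.
A ∉ reach(R|∅) ⇒ R ⊥ A | ∅.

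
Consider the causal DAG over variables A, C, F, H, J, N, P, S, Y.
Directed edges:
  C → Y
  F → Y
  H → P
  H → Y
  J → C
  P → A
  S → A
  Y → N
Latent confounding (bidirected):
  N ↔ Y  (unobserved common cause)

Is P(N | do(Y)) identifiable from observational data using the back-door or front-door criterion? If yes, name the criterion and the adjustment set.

desc(Y)\{Y}={N}; candidates ⊆ {A,C,F,H,J,P,S}.
Y↔N: latent back-door arc(s) into Y.
size 0: {}; under {} Y still reaches {A,C,F,H,J,N,P} ∋ N.
size 1: {A}, {C}, {F} …(+4); under {A} Y still reaches {C,F,H,J,N,P,S} ∋ N.
size 2: {A,C}, {A,F}, {A,H} …(+18); under {A,C} Y still reaches {F,H,N,P,S} ∋ N.
Y↔N cannot be blocked by any observed set — no back-door set.
No mediator lies on a directed Y→…→N path.
Neither criterion identifies P(N|do(Y)) in this graph.

P(N|do(Y)): not identifiable (no BD/FD set).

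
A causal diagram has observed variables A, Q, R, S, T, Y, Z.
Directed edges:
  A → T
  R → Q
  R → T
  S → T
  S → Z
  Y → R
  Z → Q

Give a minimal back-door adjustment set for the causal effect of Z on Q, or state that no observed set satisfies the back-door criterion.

desc(Z)\{Z}={Q}; candidates ⊆ {A,R,S,T,Y}.
∅: Z⊥Q given ∅ in G with Z→· removed — back-door holds.

Z→Q: minimal back-door set ∅.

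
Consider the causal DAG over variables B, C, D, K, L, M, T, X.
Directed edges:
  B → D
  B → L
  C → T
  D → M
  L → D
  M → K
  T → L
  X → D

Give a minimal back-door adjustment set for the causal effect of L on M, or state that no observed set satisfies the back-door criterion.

desc(L)\{L}={D,K,M}; candidates ⊆ {B,C,T,X}.
size 0: {}; under {} L still reaches {B,C,D,K,M,T} ∋ M.
{B}: L⊥M given {B} in G with L→· removed — back-door holds.

L→M: minimal back-door set {B}.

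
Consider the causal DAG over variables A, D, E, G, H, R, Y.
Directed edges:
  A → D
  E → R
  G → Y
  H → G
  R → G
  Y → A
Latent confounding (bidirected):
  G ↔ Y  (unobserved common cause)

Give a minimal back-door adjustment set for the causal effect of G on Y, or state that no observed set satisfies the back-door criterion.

G→Y: no observed back-door set.

desc(G)\{G}={A,D,Y}; candidates ⊆ {E,H,R}.
G↔Y: latent back-door arc(s) into G.
size 0: {}; under {} G still reaches {A,D,E,H,R,Y} ∋ Y.
size 1: {E}, {H}, {R}; under {E} G still reaches {A,D,H,R,Y} ∋ Y.
size 2: {E,H}, {E,R}, {H,R}; under {E,H} G still reaches {A,D,R,Y} ∋ Y.
G↔Y cannot be blocked by any observed set — no back-door set.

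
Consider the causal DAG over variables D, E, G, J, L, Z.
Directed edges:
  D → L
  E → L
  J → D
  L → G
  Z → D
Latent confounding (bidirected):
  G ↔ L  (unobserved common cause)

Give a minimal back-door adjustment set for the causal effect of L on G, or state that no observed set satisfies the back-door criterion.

desc(L)\{L}={G}; candidates ⊆ {D,E,J,Z}.
L↔G: latent back-door arc(s) into L.
size 0: {}; under {} L still reaches {D,E,G,J,Z} ∋ G.
size 1: {D}, {E}, {J} …(+1); under {D} L still reaches {E,G} ∋ G.
size 2: {D,E}, {D,J}, {D,Z} …(+3); under {D,E} L still reaches {G} ∋ G.
L↔G cannot be blocked by any observed set — no back-door set.

L→G: no observed back-door set.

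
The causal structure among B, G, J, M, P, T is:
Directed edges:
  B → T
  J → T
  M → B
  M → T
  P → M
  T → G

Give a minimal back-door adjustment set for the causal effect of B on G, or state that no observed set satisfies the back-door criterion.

B→G: minimal back-door set {M}.

desc(B)\{B}={G,T}; candidates ⊆ {J,M,P}.
size 0: {}; under {} B still reaches {G,M,P,T} ∋ G.
{M}: B⊥G given {M} in G with B→· removed — back-door holds.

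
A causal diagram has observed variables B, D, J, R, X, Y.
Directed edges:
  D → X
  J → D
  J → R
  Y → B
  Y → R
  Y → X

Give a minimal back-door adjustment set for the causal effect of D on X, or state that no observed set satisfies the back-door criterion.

desc(D)\{D}={X}; candidates ⊆ {B,J,R,Y}.
∅: D⊥X given ∅ in G with D→· removed — back-door holds.

D→X: minimal back-door set ∅.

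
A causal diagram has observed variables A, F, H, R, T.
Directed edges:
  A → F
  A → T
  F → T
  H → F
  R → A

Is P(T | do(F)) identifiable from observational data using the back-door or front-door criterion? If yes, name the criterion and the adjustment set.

desc(F)\{F}={T}; candidates ⊆ {A,H,R}.
size 0: {}; under {} F still reaches {A,H,R,T} ∋ T.
{A}: F⊥T given {A} in G with F→· removed — back-door holds.
P(T|do(F)) = Σ_{A} P(T|F,A)·P(A).

P(T|do(F)): backdoor, adjust for {A}.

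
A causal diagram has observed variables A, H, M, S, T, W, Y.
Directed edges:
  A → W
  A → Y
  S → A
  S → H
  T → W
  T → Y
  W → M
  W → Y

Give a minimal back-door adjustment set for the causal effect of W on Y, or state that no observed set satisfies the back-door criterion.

W→Y: minimal back-door set {A, T}.

desc(W)\{W}={M,Y}; candidates ⊆ {A,H,S,T}.
size 0: {}; under {} W still reaches {A,H,S,T,Y} ∋ Y.
size 1: {A}, {H}, {S} …(+1); under {A} W still reaches {T,Y} ∋ Y.
{A,T}: W⊥Y given {A,T} in G with W→· removed — back-door holds.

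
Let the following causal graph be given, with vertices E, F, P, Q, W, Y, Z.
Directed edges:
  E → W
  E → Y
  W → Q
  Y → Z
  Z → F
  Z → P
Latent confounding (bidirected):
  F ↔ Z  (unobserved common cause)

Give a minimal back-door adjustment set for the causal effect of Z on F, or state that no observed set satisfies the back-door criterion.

desc(Z)\{Z}={F,P}; candidates ⊆ {E,Q,W,Y}.
Z↔F: latent back-door arc(s) into Z.
size 0: {}; under {} Z still reaches {E,F,Q,W,Y} ∋ F.
size 1: {E}, {Q}, {W} …(+1); under {E} Z still reaches {F,Y} ∋ F.
size 2: {E,Q}, {E,W}, {E,Y} …(+3); under {E,Q} Z still reaches {F,Y} ∋ F.
Z↔F cannot be blocked by any observed set — no back-door set.

Z→F: no observed back-door set.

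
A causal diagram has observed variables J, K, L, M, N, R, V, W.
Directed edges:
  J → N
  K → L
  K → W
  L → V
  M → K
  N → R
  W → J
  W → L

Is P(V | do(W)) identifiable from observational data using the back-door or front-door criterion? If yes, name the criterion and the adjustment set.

P(V|do(W)): backdoor, adjust for {K}.

desc(W)\{W}={J,L,N,R,V}; candidates ⊆ {K,M}.
size 0: {}; under {} W still reaches {K,L,M,V} ∋ V.
{K}: W⊥V given {K} in G with W→· removed — back-door holds.
P(V|do(W)) = Σ_{K} P(V|W,K)·P(K).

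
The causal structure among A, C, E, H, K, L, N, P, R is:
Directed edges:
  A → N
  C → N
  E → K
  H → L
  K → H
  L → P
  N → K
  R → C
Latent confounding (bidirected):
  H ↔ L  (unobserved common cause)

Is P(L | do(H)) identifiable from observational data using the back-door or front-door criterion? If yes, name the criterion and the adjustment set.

P(L|do(H)): not identifiable (no BD/FD set).

desc(H)\{H}={L,P}; candidates ⊆ {A,C,E,K,N,R}.
H↔L: latent back-door arc(s) into H.
size 0: {}; under {} H still reaches {A,C,E,K,L,N,P,R} ∋ L.
size 1: {A}, {C}, {E} …(+3); under {A} H still reaches {C,E,K,L,N,P,R} ∋ L.
size 2: {A,C}, {A,E}, {A,K} …(+12); under {A,C} H still reaches {E,K,L,N,P} ∋ L.
H↔L cannot be blocked by any observed set — no back-door set.
No mediator lies on a directed H→…→L path.
Neither criterion identifies P(L|do(H)) in this graph.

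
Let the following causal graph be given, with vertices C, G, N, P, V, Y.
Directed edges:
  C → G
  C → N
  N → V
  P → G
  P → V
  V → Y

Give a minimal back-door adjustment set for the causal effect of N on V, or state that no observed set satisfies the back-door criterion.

desc(N)\{N}={V,Y}; candidates ⊆ {C,G,P}.
∅: N⊥V given ∅ in G with N→· removed — back-door holds.

N→V: minimal back-door set ∅.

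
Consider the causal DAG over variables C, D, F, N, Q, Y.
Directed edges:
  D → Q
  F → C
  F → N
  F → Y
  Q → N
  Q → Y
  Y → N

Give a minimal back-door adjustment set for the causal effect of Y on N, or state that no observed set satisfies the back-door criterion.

Y→N: minimal back-door set {F, Q}.

desc(Y)\{Y}={N}; candidates ⊆ {C,D,F,Q}.
size 0: {}; under {} Y still reaches {C,D,F,N,Q} ∋ N.
size 1: {C}, {D}, {F} …(+1); under {C} Y still reaches {D,F,N,Q} ∋ N.
{F,Q}: Y⊥N given {F,Q} in G with Y→· removed — back-door holds.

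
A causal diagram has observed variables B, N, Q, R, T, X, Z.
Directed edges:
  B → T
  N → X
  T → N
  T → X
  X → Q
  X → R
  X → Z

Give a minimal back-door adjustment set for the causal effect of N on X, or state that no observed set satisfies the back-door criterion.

desc(N)\{N}={Q,R,X,Z}; candidates ⊆ {B,T}.
size 0: {}; under {} N still reaches {B,Q,R,T,X,Z} ∋ X.
{T}: N⊥X given {T} in G with N→· removed — back-door holds.

N→X: minimal back-door set {T}.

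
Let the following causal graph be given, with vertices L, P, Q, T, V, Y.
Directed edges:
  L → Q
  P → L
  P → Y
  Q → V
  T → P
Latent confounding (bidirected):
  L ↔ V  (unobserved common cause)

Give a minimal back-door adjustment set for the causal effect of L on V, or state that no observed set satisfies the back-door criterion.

desc(L)\{L}={Q,V}; candidates ⊆ {P,T,Y}.
L↔V: latent back-door arc(s) into L.
size 0: {}; under {} L still reaches {P,T,V,Y} ∋ V.
size 1: {P}, {T}, {Y}; under {P} L still reaches {V} ∋ V.
size 2: {P,T}, {P,Y}, {T,Y}; under {P,T} L still reaches {V} ∋ V.
L↔V cannot be blocked by any observed set — no back-door set.

L→V: no observed back-door set.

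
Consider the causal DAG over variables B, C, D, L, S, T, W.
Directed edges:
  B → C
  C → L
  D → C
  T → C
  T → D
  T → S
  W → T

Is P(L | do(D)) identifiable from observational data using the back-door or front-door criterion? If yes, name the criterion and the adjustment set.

P(L|do(D)): backdoor, adjust for {T}.

desc(D)\{D}={C,L}; candidates ⊆ {B,S,T,W}.
size 0: {}; under {} D still reaches {C,L,S,T,W} ∋ L.
{T}: D⊥L given {T} in G with D→· removed — back-door holds.
P(L|do(D)) = Σ_{T} P(L|D,T)·P(T).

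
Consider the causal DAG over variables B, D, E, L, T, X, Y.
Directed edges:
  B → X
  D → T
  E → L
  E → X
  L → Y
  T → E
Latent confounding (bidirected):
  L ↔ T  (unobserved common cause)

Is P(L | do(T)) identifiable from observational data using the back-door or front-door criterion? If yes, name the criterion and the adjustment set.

desc(T)\{T}={E,L,X,Y}; candidates ⊆ {B,D}.
T↔L: latent back-door arc(s) into T.
size 0: {}; under {} T still reaches {D,L,Y} ∋ L.
size 1: {B}, {D}; under {B} T still reaches {D,L,Y} ∋ L.
size 2: {B,D}; under {B,D} T still reaches {L,Y} ∋ L.
T↔L cannot be blocked by any observed set — no back-door set.
{E}: (i) intercepts every directed T→L path; (ii) no back-door T→{E}; (iii) {T} blocks every back-door {E}→L. Front-door holds.
P(L|do(T)) = Σ_{E} P(E|T) Σ_{T'} P(L|E,T')P(T').

P(L|do(T)): frontdoor, adjust for {E}.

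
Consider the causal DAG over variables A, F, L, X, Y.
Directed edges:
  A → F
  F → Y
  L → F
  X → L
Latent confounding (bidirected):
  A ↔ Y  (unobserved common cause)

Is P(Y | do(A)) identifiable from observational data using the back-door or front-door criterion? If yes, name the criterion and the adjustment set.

desc(A)\{A}={F,Y}; candidates ⊆ {L,X}.
A↔Y: latent back-door arc(s) into A.
size 0: {}; under {} A still reaches {Y} ∋ Y.
size 1: {L}, {X}; under {L} A still reaches {Y} ∋ Y.
size 2: {L,X}; under {L,X} A still reaches {Y} ∋ Y.
A↔Y cannot be blocked by any observed set — no back-door set.
{F}: (i) intercepts every directed A→Y path; (ii) no back-door A→{F}; (iii) {A} blocks every back-door {F}→Y. Front-door holds.
P(Y|do(A)) = Σ_{F} P(F|A) Σ_{A'} P(Y|F,A')P(A').

P(Y|do(A)): frontdoor, adjust for {F}.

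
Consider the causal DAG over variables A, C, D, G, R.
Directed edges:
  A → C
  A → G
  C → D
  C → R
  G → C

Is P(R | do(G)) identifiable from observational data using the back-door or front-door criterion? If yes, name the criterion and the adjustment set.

P(R|do(G)): backdoor, adjust for {A}.

desc(G)\{G}={C,D,R}; candidates ⊆ {A}.
size 0: {}; under {} G still reaches {A,C,D,R} ∋ R.
{A}: G⊥R given {A} in G with G→· removed — back-door holds.
P(R|do(G)) = Σ_{A} P(R|G,A)·P(A).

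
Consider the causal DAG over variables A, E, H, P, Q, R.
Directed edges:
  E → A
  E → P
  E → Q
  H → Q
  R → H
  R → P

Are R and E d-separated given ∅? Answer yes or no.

Yes — R ⊥ E | ∅.

Bayes-Ball from R | ∅ reaches {H,P,Q}.
E ∉ reach(R|∅) ⇒ R ⊥ E | ∅.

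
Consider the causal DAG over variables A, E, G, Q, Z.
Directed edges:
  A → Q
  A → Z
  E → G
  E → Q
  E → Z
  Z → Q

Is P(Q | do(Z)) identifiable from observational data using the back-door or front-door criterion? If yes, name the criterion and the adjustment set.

P(Q|do(Z)): backdoor, adjust for {A, E}.

desc(Z)\{Z}={Q}; candidates ⊆ {A,E,G}.
size 0: {}; under {} Z still reaches {A,E,G,Q} ∋ Q.
size 1: {A}, {E}, {G}; under {A} Z still reaches {E,G,Q} ∋ Q.
{A,E}: Z⊥Q given {A,E} in G with Z→· removed — back-door holds.
P(Q|do(Z)) = Σ_{A,E} P(Q|Z,A,E)·P(A,E).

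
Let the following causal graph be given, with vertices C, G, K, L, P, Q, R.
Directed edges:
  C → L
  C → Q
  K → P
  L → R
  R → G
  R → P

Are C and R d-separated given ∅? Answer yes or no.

Bayes-Ball from C | ∅ reaches {G,L,P,Q,R}.
R ∈ reach(C|∅) ⇒ C ⊥̸ R | ∅.

No — C and R are d-connected given ∅.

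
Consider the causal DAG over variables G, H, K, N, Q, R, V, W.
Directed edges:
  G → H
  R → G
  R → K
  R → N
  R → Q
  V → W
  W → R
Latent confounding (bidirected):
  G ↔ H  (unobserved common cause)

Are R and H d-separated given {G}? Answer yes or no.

Bayes-Ball from R | {G} reaches {H,K,N,Q,V,W}.
H ∈ reach(R|{G}) ⇒ R ⊥̸ H | {G}.

No — R and H are d-connected given {G}.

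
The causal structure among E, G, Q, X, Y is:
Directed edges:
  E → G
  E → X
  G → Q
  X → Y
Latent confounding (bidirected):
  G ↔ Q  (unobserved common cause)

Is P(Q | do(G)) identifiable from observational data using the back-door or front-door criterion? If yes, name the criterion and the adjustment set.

P(Q|do(G)): not identifiable (no BD/FD set).

desc(G)\{G}={Q}; candidates ⊆ {E,X,Y}.
G↔Q: latent back-door arc(s) into G.
size 0: {}; under {} G still reaches {E,Q,X,Y} ∋ Q.
size 1: {E}, {X}, {Y}; under {E} G still reaches {Q} ∋ Q.
size 2: {E,X}, {E,Y}, {X,Y}; under {E,X} G still reaches {Q} ∋ Q.
G↔Q cannot be blocked by any observed set — no back-door set.
No mediator lies on a directed G→…→Q path.
Neither criterion identifies P(Q|do(G)) in this graph.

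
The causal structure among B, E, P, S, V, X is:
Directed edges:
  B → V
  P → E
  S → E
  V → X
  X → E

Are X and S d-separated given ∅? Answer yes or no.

Bayes-Ball from X | ∅ reaches {B,E,V}.
S ∉ reach(X|∅) ⇒ X ⊥ S | ∅.

Yes — X ⊥ S | ∅.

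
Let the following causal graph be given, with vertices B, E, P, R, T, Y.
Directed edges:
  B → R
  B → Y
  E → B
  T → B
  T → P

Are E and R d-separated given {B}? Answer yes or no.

Bayes-Ball from E | {B} reaches {P,T}.
R ∉ reach(E|{B}) ⇒ E ⊥ R | {B}.

Yes — E ⊥ R | {B}.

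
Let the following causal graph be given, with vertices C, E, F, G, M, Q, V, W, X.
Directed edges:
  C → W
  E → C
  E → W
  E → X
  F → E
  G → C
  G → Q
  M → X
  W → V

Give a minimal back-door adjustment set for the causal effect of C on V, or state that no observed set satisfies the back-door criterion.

desc(C)\{C}={V,W}; candidates ⊆ {E,F,G,M,Q,X}.
size 0: {}; under {} C still reaches {E,F,G,Q,V,W,X} ∋ V.
{E}: C⊥V given {E} in G with C→· removed — back-door holds.

C→V: minimal back-door set {E}.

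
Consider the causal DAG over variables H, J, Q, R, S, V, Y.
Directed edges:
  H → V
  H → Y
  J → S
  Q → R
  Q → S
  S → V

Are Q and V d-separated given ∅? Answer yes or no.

Bayes-Ball from Q | ∅ reaches {R,S,V}.
V ∈ reach(Q|∅) ⇒ Q ⊥̸ V | ∅.

No — Q and V are d-connected given ∅.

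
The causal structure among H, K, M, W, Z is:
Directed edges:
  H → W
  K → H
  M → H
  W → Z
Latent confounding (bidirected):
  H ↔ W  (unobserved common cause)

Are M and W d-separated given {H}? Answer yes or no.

Bayes-Ball from M | {H} reaches {K,W,Z}.
W ∈ reach(M|{H}) ⇒ M ⊥̸ W | {H}.

No — M and W are d-connected given {H}.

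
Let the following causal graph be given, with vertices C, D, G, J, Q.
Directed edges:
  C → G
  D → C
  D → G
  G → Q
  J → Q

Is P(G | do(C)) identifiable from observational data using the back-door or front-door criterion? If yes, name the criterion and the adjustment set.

P(G|do(C)): backdoor, adjust for {D}.

desc(C)\{C}={G,Q}; candidates ⊆ {D,J}.
size 0: {}; under {} C still reaches {D,G,Q} ∋ G.
{D}: C⊥G given {D} in G with C→· removed — back-door holds.
P(G|do(C)) = Σ_{D} P(G|C,D)·P(D).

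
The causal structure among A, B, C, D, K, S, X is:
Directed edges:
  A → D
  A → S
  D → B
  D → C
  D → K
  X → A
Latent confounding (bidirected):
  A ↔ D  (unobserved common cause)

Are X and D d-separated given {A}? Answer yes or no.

Bayes-Ball from X | {A} reaches {B,C,D,K}.
D ∈ reach(X|{A}) ⇒ X ⊥̸ D | {A}.

No — X and D are d-connected given {A}.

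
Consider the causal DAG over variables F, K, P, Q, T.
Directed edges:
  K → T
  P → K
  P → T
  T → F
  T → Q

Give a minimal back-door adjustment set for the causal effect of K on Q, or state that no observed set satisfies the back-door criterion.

desc(K)\{K}={F,Q,T}; candidates ⊆ {P}.
size 0: {}; under {} K still reaches {F,P,Q,T} ∋ Q.
{P}: K⊥Q given {P} in G with K→· removed — back-door holds.

K→Q: minimal back-door set {P}.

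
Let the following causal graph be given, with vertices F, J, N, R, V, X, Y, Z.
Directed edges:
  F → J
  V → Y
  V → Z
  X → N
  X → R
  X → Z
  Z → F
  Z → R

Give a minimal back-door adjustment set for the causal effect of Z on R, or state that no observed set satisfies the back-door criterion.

Z→R: minimal back-door set {X}.

desc(Z)\{Z}={F,J,R}; candidates ⊆ {N,V,X,Y}.
size 0: {}; under {} Z still reaches {N,R,V,X,Y} ∋ R.
{X}: Z⊥R given {X} in G with Z→· removed — back-door holds.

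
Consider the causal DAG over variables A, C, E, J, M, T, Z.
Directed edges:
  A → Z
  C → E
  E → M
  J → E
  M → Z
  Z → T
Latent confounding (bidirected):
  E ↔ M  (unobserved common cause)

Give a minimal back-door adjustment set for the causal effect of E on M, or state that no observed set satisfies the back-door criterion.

desc(E)\{E}={M,T,Z}; candidates ⊆ {A,C,J}.
E↔M: latent back-door arc(s) into E.
size 0: {}; under {} E still reaches {C,J,M,T,Z} ∋ M.
size 1: {A}, {C}, {J}; under {A} E still reaches {C,J,M,T,Z} ∋ M.
size 2: {A,C}, {A,J}, {C,J}; under {A,C} E still reaches {J,M,T,Z} ∋ M.
E↔M cannot be blocked by any observed set — no back-door set.

E→M: no observed back-door set.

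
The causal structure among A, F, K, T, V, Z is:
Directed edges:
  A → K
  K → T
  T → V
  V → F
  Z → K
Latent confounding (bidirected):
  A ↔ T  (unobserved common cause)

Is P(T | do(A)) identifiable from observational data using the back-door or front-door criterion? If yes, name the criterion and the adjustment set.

desc(A)\{A}={F,K,T,V}; candidates ⊆ {Z}.
A↔T: latent back-door arc(s) into A.
size 0: {}; under {} A still reaches {F,T,V} ∋ T.
size 1: {Z}; under {Z} A still reaches {F,T,V} ∋ T.
A↔T cannot be blocked by any observed set — no back-door set.
{K}: (i) intercepts every directed A→T path; (ii) no back-door A→{K}; (iii) {A} blocks every back-door {K}→T. Front-door holds.
P(T|do(A)) = Σ_{K} P(K|A) Σ_{A'} P(T|K,A')P(A').

P(T|do(A)): frontdoor, adjust for {K}.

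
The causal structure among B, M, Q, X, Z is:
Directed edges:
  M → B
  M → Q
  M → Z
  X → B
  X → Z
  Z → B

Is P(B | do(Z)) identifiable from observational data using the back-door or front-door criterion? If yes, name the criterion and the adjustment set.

desc(Z)\{Z}={B}; candidates ⊆ {M,Q,X}.
size 0: {}; under {} Z still reaches {B,M,Q,X} ∋ B.
size 1: {M}, {Q}, {X}; under {M} Z still reaches {B,X} ∋ B.
{M,X}: Z⊥B given {M,X} in G with Z→· removed — back-door holds.
P(B|do(Z)) = Σ_{M,X} P(B|Z,M,X)·P(M,X).

P(B|do(Z)): backdoor, adjust for {M, X}.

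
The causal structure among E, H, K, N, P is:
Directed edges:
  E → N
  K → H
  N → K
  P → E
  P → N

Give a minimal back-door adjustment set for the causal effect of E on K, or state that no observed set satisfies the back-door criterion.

E→K: minimal back-door set {P}.

desc(E)\{E}={H,K,N}; candidates ⊆ {P}.
size 0: {}; under {} E still reaches {H,K,N,P} ∋ K.
{P}: E⊥K given {P} in G with E→· removed — back-door holds.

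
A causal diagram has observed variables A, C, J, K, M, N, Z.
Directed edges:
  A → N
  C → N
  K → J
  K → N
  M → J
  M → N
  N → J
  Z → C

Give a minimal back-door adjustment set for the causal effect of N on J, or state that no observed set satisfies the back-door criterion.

desc(N)\{N}={J}; candidates ⊆ {A,C,K,M,Z}.
size 0: {}; under {} N still reaches {A,C,J,K,M,Z} ∋ J.
size 1: {A}, {C}, {K} …(+2); under {A} N still reaches {C,J,K,M,Z} ∋ J.
{K,M}: N⊥J given {K,M} in G with N→· removed — back-door holds.

N→J: minimal back-door set {K, M}.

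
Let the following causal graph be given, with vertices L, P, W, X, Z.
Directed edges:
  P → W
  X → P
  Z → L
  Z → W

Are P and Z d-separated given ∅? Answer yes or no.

Yes — P ⊥ Z | ∅.

Bayes-Ball from P | ∅ reaches {W,X}.
Z ∉ reach(P|∅) ⇒ P ⊥ Z | ∅.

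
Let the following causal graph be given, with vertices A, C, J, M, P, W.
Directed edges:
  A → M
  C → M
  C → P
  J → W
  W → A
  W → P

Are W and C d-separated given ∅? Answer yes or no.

Bayes-Ball from W | ∅ reaches {A,J,M,P}.
C ∉ reach(W|∅) ⇒ W ⊥ C | ∅.

Yes — W ⊥ C | ∅.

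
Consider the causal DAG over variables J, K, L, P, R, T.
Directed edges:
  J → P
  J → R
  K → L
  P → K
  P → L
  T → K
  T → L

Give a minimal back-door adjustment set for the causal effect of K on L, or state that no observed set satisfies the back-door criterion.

K→L: minimal back-door set {P, T}.

desc(K)\{K}={L}; candidates ⊆ {J,P,R,T}.
size 0: {}; under {} K still reaches {J,L,P,R,T} ∋ L.
size 1: {J}, {P}, {R} …(+1); under {J} K still reaches {L,P,T} ∋ L.
{P,T}: K⊥L given {P,T} in G with K→· removed — back-door holds.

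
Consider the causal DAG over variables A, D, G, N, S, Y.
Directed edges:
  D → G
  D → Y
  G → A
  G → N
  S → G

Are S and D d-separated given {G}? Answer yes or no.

Bayes-Ball from S | {G} reaches {D,Y}.
D ∈ reach(S|{G}) ⇒ S ⊥̸ D | {G}.

No — S and D are d-connected given {G}.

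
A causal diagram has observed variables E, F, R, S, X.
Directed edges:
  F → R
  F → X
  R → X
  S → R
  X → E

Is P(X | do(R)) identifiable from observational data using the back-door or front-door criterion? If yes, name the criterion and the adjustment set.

desc(R)\{R}={E,X}; candidates ⊆ {F,S}.
size 0: {}; under {} R still reaches {E,F,S,X} ∋ X.
{F}: R⊥X given {F} in G with R→· removed — back-door holds.
P(X|do(R)) = Σ_{F} P(X|R,F)·P(F).

P(X|do(R)): backdoor, adjust for {F}.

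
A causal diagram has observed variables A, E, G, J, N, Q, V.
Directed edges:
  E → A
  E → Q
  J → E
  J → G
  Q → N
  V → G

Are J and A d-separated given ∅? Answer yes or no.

No — J and A are d-connected given ∅.

Bayes-Ball from J | ∅ reaches {A,E,G,N,Q}.
A ∈ reach(J|∅) ⇒ J ⊥̸ A | ∅.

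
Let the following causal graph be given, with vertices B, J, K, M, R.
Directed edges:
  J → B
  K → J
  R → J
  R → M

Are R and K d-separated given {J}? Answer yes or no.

Bayes-Ball from R | {J} reaches {K,M}.
K ∈ reach(R|{J}) ⇒ R ⊥̸ K | {J}.

No — R and K are d-connected given {J}.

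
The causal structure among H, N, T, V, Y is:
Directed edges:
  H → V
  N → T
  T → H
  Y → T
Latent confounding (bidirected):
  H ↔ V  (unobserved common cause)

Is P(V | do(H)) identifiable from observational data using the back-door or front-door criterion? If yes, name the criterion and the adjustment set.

desc(H)\{H}={V}; candidates ⊆ {N,T,Y}.
H↔V: latent back-door arc(s) into H.
size 0: {}; under {} H still reaches {N,T,V,Y} ∋ V.
size 1: {N}, {T}, {Y}; under {N} H still reaches {T,V,Y} ∋ V.
size 2: {N,T}, {N,Y}, {T,Y}; under {N,T} H still reaches {V} ∋ V.
H↔V cannot be blocked by any observed set — no back-door set.
No mediator lies on a directed H→…→V path.
Neither criterion identifies P(V|do(H)) in this graph.

P(V|do(H)): not identifiable (no BD/FD set).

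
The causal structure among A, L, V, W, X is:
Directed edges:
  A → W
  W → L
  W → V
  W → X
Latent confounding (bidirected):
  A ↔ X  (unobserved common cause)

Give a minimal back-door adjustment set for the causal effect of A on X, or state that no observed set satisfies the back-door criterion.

desc(A)\{A}={L,V,W,X}; candidates ⊆ {—}.
A↔X: latent back-door arc(s) into A.
size 0: {}; under {} A still reaches {X} ∋ X.
A↔X cannot be blocked by any observed set — no back-door set.

A→X: no observed back-door set.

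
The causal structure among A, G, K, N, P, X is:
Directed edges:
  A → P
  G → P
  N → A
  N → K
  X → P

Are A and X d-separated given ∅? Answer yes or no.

Yes — A ⊥ X | ∅.

Bayes-Ball from A | ∅ reaches {K,N,P}.
X ∉ reach(A|∅) ⇒ A ⊥ X | ∅.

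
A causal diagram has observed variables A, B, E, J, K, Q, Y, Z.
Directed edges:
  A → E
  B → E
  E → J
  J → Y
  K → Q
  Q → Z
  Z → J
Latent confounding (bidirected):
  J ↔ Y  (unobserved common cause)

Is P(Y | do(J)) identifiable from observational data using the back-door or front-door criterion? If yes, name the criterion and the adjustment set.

desc(J)\{J}={Y}; candidates ⊆ {A,B,E,K,Q,Z}.
J↔Y: latent back-door arc(s) into J.
size 0: {}; under {} J still reaches {A,B,E,K,Q,Y,Z} ∋ Y.
size 1: {A}, {B}, {E} …(+3); under {A} J still reaches {B,E,K,Q,Y,Z} ∋ Y.
size 2: {A,B}, {A,E}, {A,K} …(+12); under {A,B} J still reaches {E,K,Q,Y,Z} ∋ Y.
J↔Y cannot be blocked by any observed set — no back-door set.
No mediator lies on a directed J→…→Y path.
Neither criterion identifies P(Y|do(J)) in this graph.

P(Y|do(J)): not identifiable (no BD/FD set).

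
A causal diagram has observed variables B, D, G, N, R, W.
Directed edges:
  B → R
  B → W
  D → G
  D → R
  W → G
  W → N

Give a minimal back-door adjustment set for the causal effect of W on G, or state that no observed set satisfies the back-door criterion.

desc(W)\{W}={G,N}; candidates ⊆ {B,D,R}.
∅: W⊥G given ∅ in G with W→· removed — back-door holds.

W→G: minimal back-door set ∅.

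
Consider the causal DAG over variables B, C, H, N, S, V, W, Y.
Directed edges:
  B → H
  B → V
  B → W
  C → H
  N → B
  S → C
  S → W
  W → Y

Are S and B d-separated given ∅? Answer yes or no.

Yes — S ⊥ B | ∅.

Bayes-Ball from S | ∅ reaches {C,H,W,Y}.
B ∉ reach(S|∅) ⇒ S ⊥ B | ∅.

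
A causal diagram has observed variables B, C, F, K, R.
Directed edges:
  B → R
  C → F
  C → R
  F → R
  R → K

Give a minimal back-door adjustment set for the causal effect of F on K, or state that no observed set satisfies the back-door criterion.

F→K: minimal back-door set {C}.

desc(F)\{F}={K,R}; candidates ⊆ {B,C}.
size 0: {}; under {} F still reaches {C,K,R} ∋ K.
{C}: F⊥K given {C} in G with F→· removed — back-door holds.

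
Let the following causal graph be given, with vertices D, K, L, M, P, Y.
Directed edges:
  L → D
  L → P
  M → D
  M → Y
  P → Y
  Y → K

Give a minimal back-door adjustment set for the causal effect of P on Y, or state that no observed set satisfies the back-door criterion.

desc(P)\{P}={K,Y}; candidates ⊆ {D,L,M}.
∅: P⊥Y given ∅ in G with P→· removed — back-door holds.

P→Y: minimal back-door set ∅.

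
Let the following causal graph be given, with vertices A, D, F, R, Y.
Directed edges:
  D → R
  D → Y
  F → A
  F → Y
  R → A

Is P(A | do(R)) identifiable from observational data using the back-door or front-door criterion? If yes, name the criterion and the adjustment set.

P(A|do(R)): backdoor, adjust for ∅.

desc(R)\{R}={A}; candidates ⊆ {D,F,Y}.
∅: R⊥A given ∅ in G with R→· removed — back-door holds.
P(A|do(R)) = P(A|R) — no adjustment needed.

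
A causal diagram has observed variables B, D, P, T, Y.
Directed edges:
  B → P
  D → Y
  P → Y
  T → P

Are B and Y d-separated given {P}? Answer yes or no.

Bayes-Ball from B | {P} reaches {T}.
Y ∉ reach(B|{P}) ⇒ B ⊥ Y | {P}.

Yes — B ⊥ Y | {P}.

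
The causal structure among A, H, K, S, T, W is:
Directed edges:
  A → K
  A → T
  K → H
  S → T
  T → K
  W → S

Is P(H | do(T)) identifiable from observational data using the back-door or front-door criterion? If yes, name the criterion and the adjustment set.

desc(T)\{T}={H,K}; candidates ⊆ {A,S,W}.
size 0: {}; under {} T still reaches {A,H,K,S,W} ∋ H.
{A}: T⊥H given {A} in G with T→· removed — back-door holds.
P(H|do(T)) = Σ_{A} P(H|T,A)·P(A).

P(H|do(T)): backdoor, adjust for {A}.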